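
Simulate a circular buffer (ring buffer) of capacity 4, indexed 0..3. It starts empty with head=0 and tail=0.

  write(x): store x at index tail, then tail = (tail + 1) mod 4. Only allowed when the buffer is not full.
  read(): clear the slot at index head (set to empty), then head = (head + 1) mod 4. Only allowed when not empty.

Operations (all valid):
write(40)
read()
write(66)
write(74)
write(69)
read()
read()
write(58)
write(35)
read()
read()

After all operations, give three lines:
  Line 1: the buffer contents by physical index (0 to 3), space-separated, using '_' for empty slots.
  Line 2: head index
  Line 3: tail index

write(40): buf=[40 _ _ _], head=0, tail=1, size=1
read(): buf=[_ _ _ _], head=1, tail=1, size=0
write(66): buf=[_ 66 _ _], head=1, tail=2, size=1
write(74): buf=[_ 66 74 _], head=1, tail=3, size=2
write(69): buf=[_ 66 74 69], head=1, tail=0, size=3
read(): buf=[_ _ 74 69], head=2, tail=0, size=2
read(): buf=[_ _ _ 69], head=3, tail=0, size=1
write(58): buf=[58 _ _ 69], head=3, tail=1, size=2
write(35): buf=[58 35 _ 69], head=3, tail=2, size=3
read(): buf=[58 35 _ _], head=0, tail=2, size=2
read(): buf=[_ 35 _ _], head=1, tail=2, size=1

Answer: _ 35 _ _
1
2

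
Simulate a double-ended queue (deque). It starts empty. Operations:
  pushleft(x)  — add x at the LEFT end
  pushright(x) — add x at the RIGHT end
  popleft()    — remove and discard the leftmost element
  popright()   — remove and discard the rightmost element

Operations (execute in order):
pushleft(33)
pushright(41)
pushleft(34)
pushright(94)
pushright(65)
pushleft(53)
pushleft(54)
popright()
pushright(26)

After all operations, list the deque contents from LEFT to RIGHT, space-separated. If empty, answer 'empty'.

pushleft(33): [33]
pushright(41): [33, 41]
pushleft(34): [34, 33, 41]
pushright(94): [34, 33, 41, 94]
pushright(65): [34, 33, 41, 94, 65]
pushleft(53): [53, 34, 33, 41, 94, 65]
pushleft(54): [54, 53, 34, 33, 41, 94, 65]
popright(): [54, 53, 34, 33, 41, 94]
pushright(26): [54, 53, 34, 33, 41, 94, 26]

Answer: 54 53 34 33 41 94 26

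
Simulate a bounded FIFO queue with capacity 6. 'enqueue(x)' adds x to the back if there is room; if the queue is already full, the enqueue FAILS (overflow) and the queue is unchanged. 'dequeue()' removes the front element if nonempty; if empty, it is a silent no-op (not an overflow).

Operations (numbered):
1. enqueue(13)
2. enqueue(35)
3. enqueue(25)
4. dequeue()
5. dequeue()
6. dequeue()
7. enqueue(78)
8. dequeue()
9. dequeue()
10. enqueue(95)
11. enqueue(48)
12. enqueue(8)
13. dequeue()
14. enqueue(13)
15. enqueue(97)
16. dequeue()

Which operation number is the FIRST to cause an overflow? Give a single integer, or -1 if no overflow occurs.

1. enqueue(13): size=1
2. enqueue(35): size=2
3. enqueue(25): size=3
4. dequeue(): size=2
5. dequeue(): size=1
6. dequeue(): size=0
7. enqueue(78): size=1
8. dequeue(): size=0
9. dequeue(): empty, no-op, size=0
10. enqueue(95): size=1
11. enqueue(48): size=2
12. enqueue(8): size=3
13. dequeue(): size=2
14. enqueue(13): size=3
15. enqueue(97): size=4
16. dequeue(): size=3

Answer: -1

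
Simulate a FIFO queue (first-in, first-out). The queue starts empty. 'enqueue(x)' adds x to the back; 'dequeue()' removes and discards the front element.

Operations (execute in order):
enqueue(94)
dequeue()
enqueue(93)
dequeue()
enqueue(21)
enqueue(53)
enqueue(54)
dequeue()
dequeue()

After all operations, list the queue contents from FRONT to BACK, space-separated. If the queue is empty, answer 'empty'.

enqueue(94): [94]
dequeue(): []
enqueue(93): [93]
dequeue(): []
enqueue(21): [21]
enqueue(53): [21, 53]
enqueue(54): [21, 53, 54]
dequeue(): [53, 54]
dequeue(): [54]

Answer: 54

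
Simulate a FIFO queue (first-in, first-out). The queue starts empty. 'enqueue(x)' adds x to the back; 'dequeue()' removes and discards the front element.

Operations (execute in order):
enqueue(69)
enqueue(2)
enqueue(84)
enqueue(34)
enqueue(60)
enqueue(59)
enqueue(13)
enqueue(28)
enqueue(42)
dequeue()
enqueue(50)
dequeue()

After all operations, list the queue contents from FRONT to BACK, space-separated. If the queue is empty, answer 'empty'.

enqueue(69): [69]
enqueue(2): [69, 2]
enqueue(84): [69, 2, 84]
enqueue(34): [69, 2, 84, 34]
enqueue(60): [69, 2, 84, 34, 60]
enqueue(59): [69, 2, 84, 34, 60, 59]
enqueue(13): [69, 2, 84, 34, 60, 59, 13]
enqueue(28): [69, 2, 84, 34, 60, 59, 13, 28]
enqueue(42): [69, 2, 84, 34, 60, 59, 13, 28, 42]
dequeue(): [2, 84, 34, 60, 59, 13, 28, 42]
enqueue(50): [2, 84, 34, 60, 59, 13, 28, 42, 50]
dequeue(): [84, 34, 60, 59, 13, 28, 42, 50]

Answer: 84 34 60 59 13 28 42 50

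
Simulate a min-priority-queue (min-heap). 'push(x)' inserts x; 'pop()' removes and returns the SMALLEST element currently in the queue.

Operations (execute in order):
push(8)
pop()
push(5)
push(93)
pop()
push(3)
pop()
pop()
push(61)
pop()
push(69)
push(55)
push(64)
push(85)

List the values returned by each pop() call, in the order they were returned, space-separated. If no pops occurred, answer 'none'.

Answer: 8 5 3 93 61

Derivation:
push(8): heap contents = [8]
pop() → 8: heap contents = []
push(5): heap contents = [5]
push(93): heap contents = [5, 93]
pop() → 5: heap contents = [93]
push(3): heap contents = [3, 93]
pop() → 3: heap contents = [93]
pop() → 93: heap contents = []
push(61): heap contents = [61]
pop() → 61: heap contents = []
push(69): heap contents = [69]
push(55): heap contents = [55, 69]
push(64): heap contents = [55, 64, 69]
push(85): heap contents = [55, 64, 69, 85]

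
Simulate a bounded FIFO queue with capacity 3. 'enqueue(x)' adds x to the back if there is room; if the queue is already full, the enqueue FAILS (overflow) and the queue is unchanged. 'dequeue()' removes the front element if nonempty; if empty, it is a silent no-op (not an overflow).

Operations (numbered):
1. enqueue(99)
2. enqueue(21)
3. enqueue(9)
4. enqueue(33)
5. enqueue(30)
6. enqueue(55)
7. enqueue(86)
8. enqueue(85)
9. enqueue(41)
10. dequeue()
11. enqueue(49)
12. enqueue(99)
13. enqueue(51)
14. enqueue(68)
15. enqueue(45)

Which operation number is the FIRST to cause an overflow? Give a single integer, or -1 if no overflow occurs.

Answer: 4

Derivation:
1. enqueue(99): size=1
2. enqueue(21): size=2
3. enqueue(9): size=3
4. enqueue(33): size=3=cap → OVERFLOW (fail)
5. enqueue(30): size=3=cap → OVERFLOW (fail)
6. enqueue(55): size=3=cap → OVERFLOW (fail)
7. enqueue(86): size=3=cap → OVERFLOW (fail)
8. enqueue(85): size=3=cap → OVERFLOW (fail)
9. enqueue(41): size=3=cap → OVERFLOW (fail)
10. dequeue(): size=2
11. enqueue(49): size=3
12. enqueue(99): size=3=cap → OVERFLOW (fail)
13. enqueue(51): size=3=cap → OVERFLOW (fail)
14. enqueue(68): size=3=cap → OVERFLOW (fail)
15. enqueue(45): size=3=cap → OVERFLOW (fail)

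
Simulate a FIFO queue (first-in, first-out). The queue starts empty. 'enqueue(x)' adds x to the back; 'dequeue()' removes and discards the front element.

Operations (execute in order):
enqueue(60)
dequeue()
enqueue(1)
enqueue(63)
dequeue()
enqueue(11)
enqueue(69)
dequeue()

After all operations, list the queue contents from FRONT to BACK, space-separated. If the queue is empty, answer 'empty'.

enqueue(60): [60]
dequeue(): []
enqueue(1): [1]
enqueue(63): [1, 63]
dequeue(): [63]
enqueue(11): [63, 11]
enqueue(69): [63, 11, 69]
dequeue(): [11, 69]

Answer: 11 69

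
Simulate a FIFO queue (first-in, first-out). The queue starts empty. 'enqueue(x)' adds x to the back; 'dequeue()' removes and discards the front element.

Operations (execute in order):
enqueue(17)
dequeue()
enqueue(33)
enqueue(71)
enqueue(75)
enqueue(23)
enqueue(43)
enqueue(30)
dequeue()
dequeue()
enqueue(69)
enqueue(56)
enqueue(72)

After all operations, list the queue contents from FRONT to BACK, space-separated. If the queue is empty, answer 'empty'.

Answer: 75 23 43 30 69 56 72

Derivation:
enqueue(17): [17]
dequeue(): []
enqueue(33): [33]
enqueue(71): [33, 71]
enqueue(75): [33, 71, 75]
enqueue(23): [33, 71, 75, 23]
enqueue(43): [33, 71, 75, 23, 43]
enqueue(30): [33, 71, 75, 23, 43, 30]
dequeue(): [71, 75, 23, 43, 30]
dequeue(): [75, 23, 43, 30]
enqueue(69): [75, 23, 43, 30, 69]
enqueue(56): [75, 23, 43, 30, 69, 56]
enqueue(72): [75, 23, 43, 30, 69, 56, 72]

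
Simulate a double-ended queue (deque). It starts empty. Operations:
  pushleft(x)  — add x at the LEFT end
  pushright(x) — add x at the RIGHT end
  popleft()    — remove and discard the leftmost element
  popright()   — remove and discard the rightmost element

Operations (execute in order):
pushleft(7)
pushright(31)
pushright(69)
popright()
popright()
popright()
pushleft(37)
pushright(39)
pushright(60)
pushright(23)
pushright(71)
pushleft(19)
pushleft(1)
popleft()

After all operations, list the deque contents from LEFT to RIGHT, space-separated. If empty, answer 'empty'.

pushleft(7): [7]
pushright(31): [7, 31]
pushright(69): [7, 31, 69]
popright(): [7, 31]
popright(): [7]
popright(): []
pushleft(37): [37]
pushright(39): [37, 39]
pushright(60): [37, 39, 60]
pushright(23): [37, 39, 60, 23]
pushright(71): [37, 39, 60, 23, 71]
pushleft(19): [19, 37, 39, 60, 23, 71]
pushleft(1): [1, 19, 37, 39, 60, 23, 71]
popleft(): [19, 37, 39, 60, 23, 71]

Answer: 19 37 39 60 23 71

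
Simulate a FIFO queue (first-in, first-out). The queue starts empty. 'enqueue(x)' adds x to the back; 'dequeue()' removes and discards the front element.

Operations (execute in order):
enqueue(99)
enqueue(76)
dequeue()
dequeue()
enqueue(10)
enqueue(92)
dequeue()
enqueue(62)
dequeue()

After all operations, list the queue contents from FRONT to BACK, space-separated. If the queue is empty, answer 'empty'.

Answer: 62

Derivation:
enqueue(99): [99]
enqueue(76): [99, 76]
dequeue(): [76]
dequeue(): []
enqueue(10): [10]
enqueue(92): [10, 92]
dequeue(): [92]
enqueue(62): [92, 62]
dequeue(): [62]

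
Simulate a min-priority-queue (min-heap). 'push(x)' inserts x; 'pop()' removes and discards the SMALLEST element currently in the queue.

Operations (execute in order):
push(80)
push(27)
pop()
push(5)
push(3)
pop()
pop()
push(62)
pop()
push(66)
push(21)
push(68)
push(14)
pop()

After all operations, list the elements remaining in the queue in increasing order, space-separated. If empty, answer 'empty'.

Answer: 21 66 68 80

Derivation:
push(80): heap contents = [80]
push(27): heap contents = [27, 80]
pop() → 27: heap contents = [80]
push(5): heap contents = [5, 80]
push(3): heap contents = [3, 5, 80]
pop() → 3: heap contents = [5, 80]
pop() → 5: heap contents = [80]
push(62): heap contents = [62, 80]
pop() → 62: heap contents = [80]
push(66): heap contents = [66, 80]
push(21): heap contents = [21, 66, 80]
push(68): heap contents = [21, 66, 68, 80]
push(14): heap contents = [14, 21, 66, 68, 80]
pop() → 14: heap contents = [21, 66, 68, 80]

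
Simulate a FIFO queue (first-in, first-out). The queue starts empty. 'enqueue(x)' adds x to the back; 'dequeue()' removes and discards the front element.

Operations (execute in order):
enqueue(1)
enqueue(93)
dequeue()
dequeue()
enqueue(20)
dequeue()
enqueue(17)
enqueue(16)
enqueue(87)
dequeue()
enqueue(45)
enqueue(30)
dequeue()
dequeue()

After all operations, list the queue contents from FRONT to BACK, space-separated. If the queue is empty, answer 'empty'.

enqueue(1): [1]
enqueue(93): [1, 93]
dequeue(): [93]
dequeue(): []
enqueue(20): [20]
dequeue(): []
enqueue(17): [17]
enqueue(16): [17, 16]
enqueue(87): [17, 16, 87]
dequeue(): [16, 87]
enqueue(45): [16, 87, 45]
enqueue(30): [16, 87, 45, 30]
dequeue(): [87, 45, 30]
dequeue(): [45, 30]

Answer: 45 30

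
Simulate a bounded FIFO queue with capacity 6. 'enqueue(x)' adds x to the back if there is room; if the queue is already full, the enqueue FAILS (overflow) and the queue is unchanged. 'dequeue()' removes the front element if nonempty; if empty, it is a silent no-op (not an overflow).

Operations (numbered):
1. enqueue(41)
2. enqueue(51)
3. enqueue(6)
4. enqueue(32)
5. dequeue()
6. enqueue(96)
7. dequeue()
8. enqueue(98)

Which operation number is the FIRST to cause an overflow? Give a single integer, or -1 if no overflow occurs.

1. enqueue(41): size=1
2. enqueue(51): size=2
3. enqueue(6): size=3
4. enqueue(32): size=4
5. dequeue(): size=3
6. enqueue(96): size=4
7. dequeue(): size=3
8. enqueue(98): size=4

Answer: -1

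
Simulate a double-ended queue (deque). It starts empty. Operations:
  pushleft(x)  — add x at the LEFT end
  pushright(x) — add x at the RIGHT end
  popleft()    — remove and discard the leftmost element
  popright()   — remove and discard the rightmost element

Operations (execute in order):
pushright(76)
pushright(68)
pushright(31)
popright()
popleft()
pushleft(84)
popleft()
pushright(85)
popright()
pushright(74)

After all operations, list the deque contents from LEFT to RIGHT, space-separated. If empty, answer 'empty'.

pushright(76): [76]
pushright(68): [76, 68]
pushright(31): [76, 68, 31]
popright(): [76, 68]
popleft(): [68]
pushleft(84): [84, 68]
popleft(): [68]
pushright(85): [68, 85]
popright(): [68]
pushright(74): [68, 74]

Answer: 68 74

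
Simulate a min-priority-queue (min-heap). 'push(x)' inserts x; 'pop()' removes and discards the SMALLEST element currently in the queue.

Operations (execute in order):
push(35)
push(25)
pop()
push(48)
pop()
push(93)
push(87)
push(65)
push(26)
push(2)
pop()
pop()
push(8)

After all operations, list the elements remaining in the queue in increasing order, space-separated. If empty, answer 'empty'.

Answer: 8 48 65 87 93

Derivation:
push(35): heap contents = [35]
push(25): heap contents = [25, 35]
pop() → 25: heap contents = [35]
push(48): heap contents = [35, 48]
pop() → 35: heap contents = [48]
push(93): heap contents = [48, 93]
push(87): heap contents = [48, 87, 93]
push(65): heap contents = [48, 65, 87, 93]
push(26): heap contents = [26, 48, 65, 87, 93]
push(2): heap contents = [2, 26, 48, 65, 87, 93]
pop() → 2: heap contents = [26, 48, 65, 87, 93]
pop() → 26: heap contents = [48, 65, 87, 93]
push(8): heap contents = [8, 48, 65, 87, 93]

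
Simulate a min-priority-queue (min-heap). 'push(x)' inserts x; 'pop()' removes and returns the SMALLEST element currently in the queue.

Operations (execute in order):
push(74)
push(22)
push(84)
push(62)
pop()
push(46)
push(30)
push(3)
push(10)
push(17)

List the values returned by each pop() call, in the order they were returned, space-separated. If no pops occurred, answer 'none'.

push(74): heap contents = [74]
push(22): heap contents = [22, 74]
push(84): heap contents = [22, 74, 84]
push(62): heap contents = [22, 62, 74, 84]
pop() → 22: heap contents = [62, 74, 84]
push(46): heap contents = [46, 62, 74, 84]
push(30): heap contents = [30, 46, 62, 74, 84]
push(3): heap contents = [3, 30, 46, 62, 74, 84]
push(10): heap contents = [3, 10, 30, 46, 62, 74, 84]
push(17): heap contents = [3, 10, 17, 30, 46, 62, 74, 84]

Answer: 22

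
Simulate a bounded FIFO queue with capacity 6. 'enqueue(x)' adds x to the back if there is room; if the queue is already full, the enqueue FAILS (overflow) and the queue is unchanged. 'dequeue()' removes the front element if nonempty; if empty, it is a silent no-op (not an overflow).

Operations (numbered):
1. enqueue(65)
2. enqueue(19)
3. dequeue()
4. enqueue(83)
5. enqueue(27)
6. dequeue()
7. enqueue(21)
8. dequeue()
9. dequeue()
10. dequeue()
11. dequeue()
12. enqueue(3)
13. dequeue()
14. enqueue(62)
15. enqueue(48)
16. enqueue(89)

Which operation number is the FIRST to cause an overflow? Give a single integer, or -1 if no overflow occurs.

1. enqueue(65): size=1
2. enqueue(19): size=2
3. dequeue(): size=1
4. enqueue(83): size=2
5. enqueue(27): size=3
6. dequeue(): size=2
7. enqueue(21): size=3
8. dequeue(): size=2
9. dequeue(): size=1
10. dequeue(): size=0
11. dequeue(): empty, no-op, size=0
12. enqueue(3): size=1
13. dequeue(): size=0
14. enqueue(62): size=1
15. enqueue(48): size=2
16. enqueue(89): size=3

Answer: -1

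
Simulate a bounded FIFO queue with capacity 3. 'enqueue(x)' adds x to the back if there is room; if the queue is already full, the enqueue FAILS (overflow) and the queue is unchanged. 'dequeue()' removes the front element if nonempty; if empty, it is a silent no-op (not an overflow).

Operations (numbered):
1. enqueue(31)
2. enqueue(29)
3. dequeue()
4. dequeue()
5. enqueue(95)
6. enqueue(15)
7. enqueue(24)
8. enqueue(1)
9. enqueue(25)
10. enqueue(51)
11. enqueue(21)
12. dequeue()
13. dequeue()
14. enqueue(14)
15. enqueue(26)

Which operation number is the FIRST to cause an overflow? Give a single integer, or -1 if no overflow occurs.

Answer: 8

Derivation:
1. enqueue(31): size=1
2. enqueue(29): size=2
3. dequeue(): size=1
4. dequeue(): size=0
5. enqueue(95): size=1
6. enqueue(15): size=2
7. enqueue(24): size=3
8. enqueue(1): size=3=cap → OVERFLOW (fail)
9. enqueue(25): size=3=cap → OVERFLOW (fail)
10. enqueue(51): size=3=cap → OVERFLOW (fail)
11. enqueue(21): size=3=cap → OVERFLOW (fail)
12. dequeue(): size=2
13. dequeue(): size=1
14. enqueue(14): size=2
15. enqueue(26): size=3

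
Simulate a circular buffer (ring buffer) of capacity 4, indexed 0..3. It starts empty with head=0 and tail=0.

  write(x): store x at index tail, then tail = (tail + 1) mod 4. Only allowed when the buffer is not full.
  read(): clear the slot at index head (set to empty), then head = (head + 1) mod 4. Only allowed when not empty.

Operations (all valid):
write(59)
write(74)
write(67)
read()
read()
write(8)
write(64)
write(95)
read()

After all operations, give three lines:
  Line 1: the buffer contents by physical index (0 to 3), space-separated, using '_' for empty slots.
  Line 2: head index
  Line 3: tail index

Answer: 64 95 _ 8
3
2

Derivation:
write(59): buf=[59 _ _ _], head=0, tail=1, size=1
write(74): buf=[59 74 _ _], head=0, tail=2, size=2
write(67): buf=[59 74 67 _], head=0, tail=3, size=3
read(): buf=[_ 74 67 _], head=1, tail=3, size=2
read(): buf=[_ _ 67 _], head=2, tail=3, size=1
write(8): buf=[_ _ 67 8], head=2, tail=0, size=2
write(64): buf=[64 _ 67 8], head=2, tail=1, size=3
write(95): buf=[64 95 67 8], head=2, tail=2, size=4
read(): buf=[64 95 _ 8], head=3, tail=2, size=3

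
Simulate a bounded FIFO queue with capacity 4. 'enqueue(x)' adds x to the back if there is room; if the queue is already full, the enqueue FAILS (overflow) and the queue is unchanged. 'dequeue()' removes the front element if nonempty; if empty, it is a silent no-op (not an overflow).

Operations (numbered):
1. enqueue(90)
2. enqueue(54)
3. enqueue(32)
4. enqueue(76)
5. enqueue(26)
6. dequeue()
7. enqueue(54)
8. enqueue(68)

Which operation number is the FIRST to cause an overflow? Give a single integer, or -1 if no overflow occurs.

1. enqueue(90): size=1
2. enqueue(54): size=2
3. enqueue(32): size=3
4. enqueue(76): size=4
5. enqueue(26): size=4=cap → OVERFLOW (fail)
6. dequeue(): size=3
7. enqueue(54): size=4
8. enqueue(68): size=4=cap → OVERFLOW (fail)

Answer: 5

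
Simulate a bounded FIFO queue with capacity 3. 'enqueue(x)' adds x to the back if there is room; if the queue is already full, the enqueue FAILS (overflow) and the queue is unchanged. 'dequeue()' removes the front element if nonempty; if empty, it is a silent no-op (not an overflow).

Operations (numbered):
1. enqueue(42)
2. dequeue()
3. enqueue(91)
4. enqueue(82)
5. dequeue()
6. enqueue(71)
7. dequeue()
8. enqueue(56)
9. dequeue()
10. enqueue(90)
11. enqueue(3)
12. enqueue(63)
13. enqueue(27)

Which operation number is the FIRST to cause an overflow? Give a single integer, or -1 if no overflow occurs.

1. enqueue(42): size=1
2. dequeue(): size=0
3. enqueue(91): size=1
4. enqueue(82): size=2
5. dequeue(): size=1
6. enqueue(71): size=2
7. dequeue(): size=1
8. enqueue(56): size=2
9. dequeue(): size=1
10. enqueue(90): size=2
11. enqueue(3): size=3
12. enqueue(63): size=3=cap → OVERFLOW (fail)
13. enqueue(27): size=3=cap → OVERFLOW (fail)

Answer: 12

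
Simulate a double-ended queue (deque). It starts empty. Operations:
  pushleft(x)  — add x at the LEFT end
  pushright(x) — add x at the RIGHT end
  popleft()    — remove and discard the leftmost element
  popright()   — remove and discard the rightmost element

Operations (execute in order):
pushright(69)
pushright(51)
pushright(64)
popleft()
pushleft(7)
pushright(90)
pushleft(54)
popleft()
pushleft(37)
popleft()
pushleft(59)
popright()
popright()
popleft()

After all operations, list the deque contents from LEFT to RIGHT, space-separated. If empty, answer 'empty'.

Answer: 7 51

Derivation:
pushright(69): [69]
pushright(51): [69, 51]
pushright(64): [69, 51, 64]
popleft(): [51, 64]
pushleft(7): [7, 51, 64]
pushright(90): [7, 51, 64, 90]
pushleft(54): [54, 7, 51, 64, 90]
popleft(): [7, 51, 64, 90]
pushleft(37): [37, 7, 51, 64, 90]
popleft(): [7, 51, 64, 90]
pushleft(59): [59, 7, 51, 64, 90]
popright(): [59, 7, 51, 64]
popright(): [59, 7, 51]
popleft(): [7, 51]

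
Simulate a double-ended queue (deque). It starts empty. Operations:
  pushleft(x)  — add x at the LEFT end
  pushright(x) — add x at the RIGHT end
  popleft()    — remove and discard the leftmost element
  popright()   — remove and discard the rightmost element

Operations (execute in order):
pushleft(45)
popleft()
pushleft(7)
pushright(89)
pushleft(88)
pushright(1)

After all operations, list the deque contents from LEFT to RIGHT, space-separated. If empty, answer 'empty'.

pushleft(45): [45]
popleft(): []
pushleft(7): [7]
pushright(89): [7, 89]
pushleft(88): [88, 7, 89]
pushright(1): [88, 7, 89, 1]

Answer: 88 7 89 1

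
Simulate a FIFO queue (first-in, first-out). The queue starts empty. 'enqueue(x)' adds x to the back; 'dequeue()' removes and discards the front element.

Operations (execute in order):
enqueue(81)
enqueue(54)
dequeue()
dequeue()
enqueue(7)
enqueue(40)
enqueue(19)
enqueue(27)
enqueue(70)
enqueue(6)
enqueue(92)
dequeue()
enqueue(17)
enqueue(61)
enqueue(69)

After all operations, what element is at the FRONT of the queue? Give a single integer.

enqueue(81): queue = [81]
enqueue(54): queue = [81, 54]
dequeue(): queue = [54]
dequeue(): queue = []
enqueue(7): queue = [7]
enqueue(40): queue = [7, 40]
enqueue(19): queue = [7, 40, 19]
enqueue(27): queue = [7, 40, 19, 27]
enqueue(70): queue = [7, 40, 19, 27, 70]
enqueue(6): queue = [7, 40, 19, 27, 70, 6]
enqueue(92): queue = [7, 40, 19, 27, 70, 6, 92]
dequeue(): queue = [40, 19, 27, 70, 6, 92]
enqueue(17): queue = [40, 19, 27, 70, 6, 92, 17]
enqueue(61): queue = [40, 19, 27, 70, 6, 92, 17, 61]
enqueue(69): queue = [40, 19, 27, 70, 6, 92, 17, 61, 69]

Answer: 40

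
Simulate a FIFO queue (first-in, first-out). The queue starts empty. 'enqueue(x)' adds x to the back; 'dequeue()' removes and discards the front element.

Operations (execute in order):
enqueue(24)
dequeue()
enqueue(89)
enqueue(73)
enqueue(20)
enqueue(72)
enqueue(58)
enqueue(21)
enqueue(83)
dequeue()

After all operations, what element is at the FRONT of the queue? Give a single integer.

enqueue(24): queue = [24]
dequeue(): queue = []
enqueue(89): queue = [89]
enqueue(73): queue = [89, 73]
enqueue(20): queue = [89, 73, 20]
enqueue(72): queue = [89, 73, 20, 72]
enqueue(58): queue = [89, 73, 20, 72, 58]
enqueue(21): queue = [89, 73, 20, 72, 58, 21]
enqueue(83): queue = [89, 73, 20, 72, 58, 21, 83]
dequeue(): queue = [73, 20, 72, 58, 21, 83]

Answer: 73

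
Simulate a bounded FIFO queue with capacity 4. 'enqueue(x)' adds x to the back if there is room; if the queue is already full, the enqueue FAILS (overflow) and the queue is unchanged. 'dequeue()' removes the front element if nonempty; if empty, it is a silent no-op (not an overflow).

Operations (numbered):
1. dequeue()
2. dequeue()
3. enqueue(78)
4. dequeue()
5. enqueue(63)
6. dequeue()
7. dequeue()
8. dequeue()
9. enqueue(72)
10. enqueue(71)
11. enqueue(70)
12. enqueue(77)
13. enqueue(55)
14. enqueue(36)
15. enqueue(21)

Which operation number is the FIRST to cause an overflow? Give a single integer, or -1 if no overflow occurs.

1. dequeue(): empty, no-op, size=0
2. dequeue(): empty, no-op, size=0
3. enqueue(78): size=1
4. dequeue(): size=0
5. enqueue(63): size=1
6. dequeue(): size=0
7. dequeue(): empty, no-op, size=0
8. dequeue(): empty, no-op, size=0
9. enqueue(72): size=1
10. enqueue(71): size=2
11. enqueue(70): size=3
12. enqueue(77): size=4
13. enqueue(55): size=4=cap → OVERFLOW (fail)
14. enqueue(36): size=4=cap → OVERFLOW (fail)
15. enqueue(21): size=4=cap → OVERFLOW (fail)

Answer: 13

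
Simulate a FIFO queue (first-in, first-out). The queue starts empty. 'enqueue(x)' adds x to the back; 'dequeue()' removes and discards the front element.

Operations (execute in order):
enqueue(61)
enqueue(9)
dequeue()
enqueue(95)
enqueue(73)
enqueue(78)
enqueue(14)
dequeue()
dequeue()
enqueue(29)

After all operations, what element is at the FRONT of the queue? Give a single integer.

Answer: 73

Derivation:
enqueue(61): queue = [61]
enqueue(9): queue = [61, 9]
dequeue(): queue = [9]
enqueue(95): queue = [9, 95]
enqueue(73): queue = [9, 95, 73]
enqueue(78): queue = [9, 95, 73, 78]
enqueue(14): queue = [9, 95, 73, 78, 14]
dequeue(): queue = [95, 73, 78, 14]
dequeue(): queue = [73, 78, 14]
enqueue(29): queue = [73, 78, 14, 29]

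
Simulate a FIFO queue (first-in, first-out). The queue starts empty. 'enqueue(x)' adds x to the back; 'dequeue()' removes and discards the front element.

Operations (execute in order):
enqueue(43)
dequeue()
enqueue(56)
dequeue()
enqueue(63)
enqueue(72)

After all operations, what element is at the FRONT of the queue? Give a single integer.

enqueue(43): queue = [43]
dequeue(): queue = []
enqueue(56): queue = [56]
dequeue(): queue = []
enqueue(63): queue = [63]
enqueue(72): queue = [63, 72]

Answer: 63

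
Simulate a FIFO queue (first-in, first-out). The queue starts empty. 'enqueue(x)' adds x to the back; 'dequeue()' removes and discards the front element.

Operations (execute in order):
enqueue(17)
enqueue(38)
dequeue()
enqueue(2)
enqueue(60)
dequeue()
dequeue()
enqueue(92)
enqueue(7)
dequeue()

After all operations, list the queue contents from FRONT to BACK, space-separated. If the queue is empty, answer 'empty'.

enqueue(17): [17]
enqueue(38): [17, 38]
dequeue(): [38]
enqueue(2): [38, 2]
enqueue(60): [38, 2, 60]
dequeue(): [2, 60]
dequeue(): [60]
enqueue(92): [60, 92]
enqueue(7): [60, 92, 7]
dequeue(): [92, 7]

Answer: 92 7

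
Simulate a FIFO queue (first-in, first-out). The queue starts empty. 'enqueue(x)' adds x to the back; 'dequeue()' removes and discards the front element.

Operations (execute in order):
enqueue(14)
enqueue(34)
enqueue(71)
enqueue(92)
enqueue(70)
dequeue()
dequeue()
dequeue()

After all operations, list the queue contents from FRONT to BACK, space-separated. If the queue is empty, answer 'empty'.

enqueue(14): [14]
enqueue(34): [14, 34]
enqueue(71): [14, 34, 71]
enqueue(92): [14, 34, 71, 92]
enqueue(70): [14, 34, 71, 92, 70]
dequeue(): [34, 71, 92, 70]
dequeue(): [71, 92, 70]
dequeue(): [92, 70]

Answer: 92 70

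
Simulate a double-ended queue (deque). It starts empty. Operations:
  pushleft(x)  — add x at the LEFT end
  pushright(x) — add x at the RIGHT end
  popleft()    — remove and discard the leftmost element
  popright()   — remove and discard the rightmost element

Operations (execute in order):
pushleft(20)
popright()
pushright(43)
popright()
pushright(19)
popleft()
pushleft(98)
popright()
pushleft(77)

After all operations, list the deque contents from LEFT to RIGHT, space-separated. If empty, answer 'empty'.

pushleft(20): [20]
popright(): []
pushright(43): [43]
popright(): []
pushright(19): [19]
popleft(): []
pushleft(98): [98]
popright(): []
pushleft(77): [77]

Answer: 77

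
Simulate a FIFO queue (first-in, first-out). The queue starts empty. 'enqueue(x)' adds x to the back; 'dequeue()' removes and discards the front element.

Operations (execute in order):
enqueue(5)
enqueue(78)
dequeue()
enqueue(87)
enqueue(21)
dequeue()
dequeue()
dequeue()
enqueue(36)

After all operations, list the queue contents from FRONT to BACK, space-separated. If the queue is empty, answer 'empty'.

enqueue(5): [5]
enqueue(78): [5, 78]
dequeue(): [78]
enqueue(87): [78, 87]
enqueue(21): [78, 87, 21]
dequeue(): [87, 21]
dequeue(): [21]
dequeue(): []
enqueue(36): [36]

Answer: 36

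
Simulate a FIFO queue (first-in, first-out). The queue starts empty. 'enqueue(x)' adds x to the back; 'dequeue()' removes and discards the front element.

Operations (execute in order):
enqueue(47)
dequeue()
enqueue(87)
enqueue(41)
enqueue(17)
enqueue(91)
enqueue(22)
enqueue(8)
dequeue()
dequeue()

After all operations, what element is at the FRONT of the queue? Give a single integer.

Answer: 17

Derivation:
enqueue(47): queue = [47]
dequeue(): queue = []
enqueue(87): queue = [87]
enqueue(41): queue = [87, 41]
enqueue(17): queue = [87, 41, 17]
enqueue(91): queue = [87, 41, 17, 91]
enqueue(22): queue = [87, 41, 17, 91, 22]
enqueue(8): queue = [87, 41, 17, 91, 22, 8]
dequeue(): queue = [41, 17, 91, 22, 8]
dequeue(): queue = [17, 91, 22, 8]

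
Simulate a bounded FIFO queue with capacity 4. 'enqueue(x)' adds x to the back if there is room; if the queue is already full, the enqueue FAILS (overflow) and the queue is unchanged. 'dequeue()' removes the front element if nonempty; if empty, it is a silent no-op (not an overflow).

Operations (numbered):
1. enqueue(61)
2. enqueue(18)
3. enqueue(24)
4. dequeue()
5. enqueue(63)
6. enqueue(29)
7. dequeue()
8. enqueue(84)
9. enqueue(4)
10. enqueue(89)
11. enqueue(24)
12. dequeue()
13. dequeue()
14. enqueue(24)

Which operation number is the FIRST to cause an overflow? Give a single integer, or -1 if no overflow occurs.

Answer: 9

Derivation:
1. enqueue(61): size=1
2. enqueue(18): size=2
3. enqueue(24): size=3
4. dequeue(): size=2
5. enqueue(63): size=3
6. enqueue(29): size=4
7. dequeue(): size=3
8. enqueue(84): size=4
9. enqueue(4): size=4=cap → OVERFLOW (fail)
10. enqueue(89): size=4=cap → OVERFLOW (fail)
11. enqueue(24): size=4=cap → OVERFLOW (fail)
12. dequeue(): size=3
13. dequeue(): size=2
14. enqueue(24): size=3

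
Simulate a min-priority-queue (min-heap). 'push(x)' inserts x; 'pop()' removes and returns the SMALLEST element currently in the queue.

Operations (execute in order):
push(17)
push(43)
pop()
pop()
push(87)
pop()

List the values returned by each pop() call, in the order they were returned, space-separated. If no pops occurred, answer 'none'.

push(17): heap contents = [17]
push(43): heap contents = [17, 43]
pop() → 17: heap contents = [43]
pop() → 43: heap contents = []
push(87): heap contents = [87]
pop() → 87: heap contents = []

Answer: 17 43 87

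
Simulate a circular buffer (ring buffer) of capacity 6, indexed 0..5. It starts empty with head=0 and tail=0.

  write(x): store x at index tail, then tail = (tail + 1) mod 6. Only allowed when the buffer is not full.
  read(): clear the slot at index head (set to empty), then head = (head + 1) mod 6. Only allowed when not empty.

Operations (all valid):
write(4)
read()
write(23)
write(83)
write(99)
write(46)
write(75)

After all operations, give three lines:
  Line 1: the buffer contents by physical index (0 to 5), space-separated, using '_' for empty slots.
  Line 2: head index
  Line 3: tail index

Answer: _ 23 83 99 46 75
1
0

Derivation:
write(4): buf=[4 _ _ _ _ _], head=0, tail=1, size=1
read(): buf=[_ _ _ _ _ _], head=1, tail=1, size=0
write(23): buf=[_ 23 _ _ _ _], head=1, tail=2, size=1
write(83): buf=[_ 23 83 _ _ _], head=1, tail=3, size=2
write(99): buf=[_ 23 83 99 _ _], head=1, tail=4, size=3
write(46): buf=[_ 23 83 99 46 _], head=1, tail=5, size=4
write(75): buf=[_ 23 83 99 46 75], head=1, tail=0, size=5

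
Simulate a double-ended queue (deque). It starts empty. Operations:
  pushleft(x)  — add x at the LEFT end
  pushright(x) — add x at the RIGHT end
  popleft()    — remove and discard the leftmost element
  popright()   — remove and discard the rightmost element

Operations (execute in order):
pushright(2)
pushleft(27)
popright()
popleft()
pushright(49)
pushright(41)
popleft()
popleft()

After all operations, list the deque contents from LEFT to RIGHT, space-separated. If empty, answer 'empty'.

Answer: empty

Derivation:
pushright(2): [2]
pushleft(27): [27, 2]
popright(): [27]
popleft(): []
pushright(49): [49]
pushright(41): [49, 41]
popleft(): [41]
popleft(): []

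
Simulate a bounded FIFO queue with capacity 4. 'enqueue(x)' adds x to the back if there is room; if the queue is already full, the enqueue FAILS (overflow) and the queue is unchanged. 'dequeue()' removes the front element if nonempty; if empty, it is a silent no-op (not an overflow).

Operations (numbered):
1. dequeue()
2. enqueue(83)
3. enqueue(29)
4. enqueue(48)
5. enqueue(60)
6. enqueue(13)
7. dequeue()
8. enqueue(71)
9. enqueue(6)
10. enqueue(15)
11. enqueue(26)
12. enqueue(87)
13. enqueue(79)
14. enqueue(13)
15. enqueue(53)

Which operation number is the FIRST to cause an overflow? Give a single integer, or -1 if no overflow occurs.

1. dequeue(): empty, no-op, size=0
2. enqueue(83): size=1
3. enqueue(29): size=2
4. enqueue(48): size=3
5. enqueue(60): size=4
6. enqueue(13): size=4=cap → OVERFLOW (fail)
7. dequeue(): size=3
8. enqueue(71): size=4
9. enqueue(6): size=4=cap → OVERFLOW (fail)
10. enqueue(15): size=4=cap → OVERFLOW (fail)
11. enqueue(26): size=4=cap → OVERFLOW (fail)
12. enqueue(87): size=4=cap → OVERFLOW (fail)
13. enqueue(79): size=4=cap → OVERFLOW (fail)
14. enqueue(13): size=4=cap → OVERFLOW (fail)
15. enqueue(53): size=4=cap → OVERFLOW (fail)

Answer: 6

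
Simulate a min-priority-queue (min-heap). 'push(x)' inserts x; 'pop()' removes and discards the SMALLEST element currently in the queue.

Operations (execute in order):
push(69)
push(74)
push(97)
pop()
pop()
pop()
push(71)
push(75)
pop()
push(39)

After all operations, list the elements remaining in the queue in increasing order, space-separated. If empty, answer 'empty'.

Answer: 39 75

Derivation:
push(69): heap contents = [69]
push(74): heap contents = [69, 74]
push(97): heap contents = [69, 74, 97]
pop() → 69: heap contents = [74, 97]
pop() → 74: heap contents = [97]
pop() → 97: heap contents = []
push(71): heap contents = [71]
push(75): heap contents = [71, 75]
pop() → 71: heap contents = [75]
push(39): heap contents = [39, 75]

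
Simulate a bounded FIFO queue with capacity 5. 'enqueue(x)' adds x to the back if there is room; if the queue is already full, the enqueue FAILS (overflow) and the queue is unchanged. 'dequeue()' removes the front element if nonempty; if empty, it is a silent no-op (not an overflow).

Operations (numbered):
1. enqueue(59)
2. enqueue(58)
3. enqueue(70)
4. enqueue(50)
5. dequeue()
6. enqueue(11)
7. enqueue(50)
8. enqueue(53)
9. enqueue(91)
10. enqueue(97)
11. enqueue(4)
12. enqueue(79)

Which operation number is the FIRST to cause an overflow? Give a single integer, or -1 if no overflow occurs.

1. enqueue(59): size=1
2. enqueue(58): size=2
3. enqueue(70): size=3
4. enqueue(50): size=4
5. dequeue(): size=3
6. enqueue(11): size=4
7. enqueue(50): size=5
8. enqueue(53): size=5=cap → OVERFLOW (fail)
9. enqueue(91): size=5=cap → OVERFLOW (fail)
10. enqueue(97): size=5=cap → OVERFLOW (fail)
11. enqueue(4): size=5=cap → OVERFLOW (fail)
12. enqueue(79): size=5=cap → OVERFLOW (fail)

Answer: 8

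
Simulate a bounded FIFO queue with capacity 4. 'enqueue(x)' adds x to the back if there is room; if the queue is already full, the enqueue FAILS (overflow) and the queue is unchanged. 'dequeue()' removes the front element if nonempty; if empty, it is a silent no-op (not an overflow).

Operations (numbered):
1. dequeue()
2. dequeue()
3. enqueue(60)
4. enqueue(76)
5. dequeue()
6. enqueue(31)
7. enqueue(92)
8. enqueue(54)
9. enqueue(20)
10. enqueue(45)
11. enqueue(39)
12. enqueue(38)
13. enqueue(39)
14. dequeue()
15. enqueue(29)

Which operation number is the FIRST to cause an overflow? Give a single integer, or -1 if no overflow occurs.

Answer: 9

Derivation:
1. dequeue(): empty, no-op, size=0
2. dequeue(): empty, no-op, size=0
3. enqueue(60): size=1
4. enqueue(76): size=2
5. dequeue(): size=1
6. enqueue(31): size=2
7. enqueue(92): size=3
8. enqueue(54): size=4
9. enqueue(20): size=4=cap → OVERFLOW (fail)
10. enqueue(45): size=4=cap → OVERFLOW (fail)
11. enqueue(39): size=4=cap → OVERFLOW (fail)
12. enqueue(38): size=4=cap → OVERFLOW (fail)
13. enqueue(39): size=4=cap → OVERFLOW (fail)
14. dequeue(): size=3
15. enqueue(29): size=4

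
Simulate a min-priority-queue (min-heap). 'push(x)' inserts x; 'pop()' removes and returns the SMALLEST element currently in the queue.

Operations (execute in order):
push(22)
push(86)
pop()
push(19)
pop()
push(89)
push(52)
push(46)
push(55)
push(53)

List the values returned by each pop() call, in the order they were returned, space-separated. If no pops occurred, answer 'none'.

push(22): heap contents = [22]
push(86): heap contents = [22, 86]
pop() → 22: heap contents = [86]
push(19): heap contents = [19, 86]
pop() → 19: heap contents = [86]
push(89): heap contents = [86, 89]
push(52): heap contents = [52, 86, 89]
push(46): heap contents = [46, 52, 86, 89]
push(55): heap contents = [46, 52, 55, 86, 89]
push(53): heap contents = [46, 52, 53, 55, 86, 89]

Answer: 22 19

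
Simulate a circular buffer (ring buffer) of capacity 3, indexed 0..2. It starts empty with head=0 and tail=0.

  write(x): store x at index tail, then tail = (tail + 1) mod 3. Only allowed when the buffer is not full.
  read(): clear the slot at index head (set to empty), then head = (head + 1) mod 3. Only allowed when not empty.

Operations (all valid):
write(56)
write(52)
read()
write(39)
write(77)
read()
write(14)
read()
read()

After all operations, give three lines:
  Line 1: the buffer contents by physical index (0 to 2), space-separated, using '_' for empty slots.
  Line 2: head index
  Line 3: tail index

write(56): buf=[56 _ _], head=0, tail=1, size=1
write(52): buf=[56 52 _], head=0, tail=2, size=2
read(): buf=[_ 52 _], head=1, tail=2, size=1
write(39): buf=[_ 52 39], head=1, tail=0, size=2
write(77): buf=[77 52 39], head=1, tail=1, size=3
read(): buf=[77 _ 39], head=2, tail=1, size=2
write(14): buf=[77 14 39], head=2, tail=2, size=3
read(): buf=[77 14 _], head=0, tail=2, size=2
read(): buf=[_ 14 _], head=1, tail=2, size=1

Answer: _ 14 _
1
2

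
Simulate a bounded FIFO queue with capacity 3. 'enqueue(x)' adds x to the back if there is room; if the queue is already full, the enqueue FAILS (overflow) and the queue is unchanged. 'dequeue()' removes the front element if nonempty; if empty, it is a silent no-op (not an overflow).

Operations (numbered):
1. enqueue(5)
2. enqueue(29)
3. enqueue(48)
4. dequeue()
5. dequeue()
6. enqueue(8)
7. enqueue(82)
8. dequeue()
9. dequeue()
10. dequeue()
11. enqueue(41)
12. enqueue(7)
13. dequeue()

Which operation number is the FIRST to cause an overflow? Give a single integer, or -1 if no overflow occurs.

1. enqueue(5): size=1
2. enqueue(29): size=2
3. enqueue(48): size=3
4. dequeue(): size=2
5. dequeue(): size=1
6. enqueue(8): size=2
7. enqueue(82): size=3
8. dequeue(): size=2
9. dequeue(): size=1
10. dequeue(): size=0
11. enqueue(41): size=1
12. enqueue(7): size=2
13. dequeue(): size=1

Answer: -1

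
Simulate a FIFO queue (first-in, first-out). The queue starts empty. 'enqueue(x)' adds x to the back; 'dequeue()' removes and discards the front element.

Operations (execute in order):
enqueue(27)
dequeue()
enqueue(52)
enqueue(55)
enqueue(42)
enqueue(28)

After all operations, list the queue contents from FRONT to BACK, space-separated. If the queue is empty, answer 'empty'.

enqueue(27): [27]
dequeue(): []
enqueue(52): [52]
enqueue(55): [52, 55]
enqueue(42): [52, 55, 42]
enqueue(28): [52, 55, 42, 28]

Answer: 52 55 42 28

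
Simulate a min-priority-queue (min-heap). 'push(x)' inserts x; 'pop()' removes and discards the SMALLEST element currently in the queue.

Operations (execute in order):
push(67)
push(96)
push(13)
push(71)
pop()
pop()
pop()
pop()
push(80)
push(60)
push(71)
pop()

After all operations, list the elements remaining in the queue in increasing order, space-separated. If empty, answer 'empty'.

push(67): heap contents = [67]
push(96): heap contents = [67, 96]
push(13): heap contents = [13, 67, 96]
push(71): heap contents = [13, 67, 71, 96]
pop() → 13: heap contents = [67, 71, 96]
pop() → 67: heap contents = [71, 96]
pop() → 71: heap contents = [96]
pop() → 96: heap contents = []
push(80): heap contents = [80]
push(60): heap contents = [60, 80]
push(71): heap contents = [60, 71, 80]
pop() → 60: heap contents = [71, 80]

Answer: 71 80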